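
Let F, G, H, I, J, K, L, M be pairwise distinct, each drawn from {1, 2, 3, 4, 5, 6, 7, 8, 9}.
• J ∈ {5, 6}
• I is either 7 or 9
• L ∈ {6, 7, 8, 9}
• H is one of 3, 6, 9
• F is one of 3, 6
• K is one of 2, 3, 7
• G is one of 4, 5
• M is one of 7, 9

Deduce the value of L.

8

Among the 8 variables, 2 fits only K (and all 8 values in {2, 3, 4, 5, 6, 7, 8, 9} must be used), so K = 2.
The 7 still-open variables together cover exactly {3, 4, 5, 6, 7, 8, 9} — 7 values for 7 variables — and 4 appears only in G's list, so G = 4.
The 6 still-open variables together cover exactly {3, 5, 6, 7, 8, 9} — 6 values for 6 variables — and 5 appears only in J's list, so J = 5.
Among the 5 still-open variables, 8 fits only L (and all 5 values in {3, 6, 7, 8, 9} must be used), so L = 8.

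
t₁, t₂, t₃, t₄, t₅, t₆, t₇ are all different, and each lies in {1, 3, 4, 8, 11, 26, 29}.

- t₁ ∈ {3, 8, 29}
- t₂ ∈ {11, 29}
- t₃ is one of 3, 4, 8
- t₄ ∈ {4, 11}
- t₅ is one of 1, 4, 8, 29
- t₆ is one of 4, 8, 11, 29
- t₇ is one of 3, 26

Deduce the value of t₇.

26

The 7 variables draw from only 7 values {1, 3, 4, 8, 11, 26, 29}, so each is used; only t₅ can be 1, hence t₅ = 1.
Among the 6 still-open variables, 26 fits only t₇ (and all 6 values in {3, 4, 8, 11, 26, 29} must be used), so t₇ = 26.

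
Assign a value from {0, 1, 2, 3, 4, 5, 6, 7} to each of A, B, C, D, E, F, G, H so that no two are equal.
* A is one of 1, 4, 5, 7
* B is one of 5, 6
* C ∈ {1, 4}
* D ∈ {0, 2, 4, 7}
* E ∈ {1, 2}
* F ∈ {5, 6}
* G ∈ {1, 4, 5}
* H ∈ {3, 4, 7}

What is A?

The 8 variables draw from only 8 values {0, 1, 2, 3, 4, 5, 6, 7}, so each is used; only D can be 0, hence D = 0.
Among the 7 still-open variables, 2 fits only E (and all 7 values in {1, 2, 3, 4, 5, 6, 7} must be used), so E = 2.
The 6 still-open variables draw from only 6 values {1, 3, 4, 5, 6, 7}, so each is used; only H can be 3, hence H = 3.
The 5 still-open variables draw from only 5 values {1, 4, 5, 6, 7}, so each is used; only A can be 7, hence A = 7.

7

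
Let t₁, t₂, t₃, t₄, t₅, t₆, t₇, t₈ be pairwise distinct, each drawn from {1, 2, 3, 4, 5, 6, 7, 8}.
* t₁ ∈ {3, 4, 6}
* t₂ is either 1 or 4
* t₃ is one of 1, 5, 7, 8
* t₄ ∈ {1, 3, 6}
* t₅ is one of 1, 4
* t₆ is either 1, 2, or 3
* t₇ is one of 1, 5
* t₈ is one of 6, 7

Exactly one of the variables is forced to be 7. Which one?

t₈

The 8 variables together cover exactly {1, 2, 3, 4, 5, 6, 7, 8} — 8 values for 8 variables — and 2 appears only in t₆'s list, so t₆ = 2.
The 7 still-open variables together cover exactly {1, 3, 4, 5, 6, 7, 8} — 7 values for 7 variables — and 8 appears only in t₃'s list, so t₃ = 8.
The 6 still-open variables draw from only 6 values {1, 3, 4, 5, 6, 7}, so each is used; only t₇ can be 5, hence t₇ = 5.
Among the 5 still-open variables, 7 fits only t₈ (and all 5 values in {1, 3, 4, 6, 7} must be used), so t₈ = 7.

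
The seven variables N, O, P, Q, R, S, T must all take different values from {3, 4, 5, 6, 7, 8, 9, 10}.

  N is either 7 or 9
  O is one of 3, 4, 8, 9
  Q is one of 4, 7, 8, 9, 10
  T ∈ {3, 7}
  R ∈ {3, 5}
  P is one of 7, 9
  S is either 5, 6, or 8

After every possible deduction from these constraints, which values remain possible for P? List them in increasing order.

The 2 variables N and P are confined to {7, 9}, which locks those values in; drop them from O, Q, T.
T's domain is down to {3}, so T = 3. So O, R can't be 3.
R has just one choice, so R = 5. Remove 5 from S.
No further eliminations apply; P can still be any of 7, 9.

7, 9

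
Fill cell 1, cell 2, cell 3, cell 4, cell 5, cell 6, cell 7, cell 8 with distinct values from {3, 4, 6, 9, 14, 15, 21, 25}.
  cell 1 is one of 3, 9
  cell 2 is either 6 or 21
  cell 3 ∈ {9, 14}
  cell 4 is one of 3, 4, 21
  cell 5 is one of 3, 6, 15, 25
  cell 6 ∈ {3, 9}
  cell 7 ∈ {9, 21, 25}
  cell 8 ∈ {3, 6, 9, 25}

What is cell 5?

15

The 8 variables draw from only 8 values {3, 4, 6, 9, 14, 15, 21, 25}, so each is used; only cell 4 can be 4, hence cell 4 = 4.
The 7 still-open variables together cover exactly {3, 6, 9, 14, 15, 21, 25} — 7 values for 7 variables — and 14 appears only in cell 3's list, so cell 3 = 14.
Among the 6 still-open variables, 15 fits only cell 5 (and all 6 values in {3, 6, 9, 15, 21, 25} must be used), so cell 5 = 15.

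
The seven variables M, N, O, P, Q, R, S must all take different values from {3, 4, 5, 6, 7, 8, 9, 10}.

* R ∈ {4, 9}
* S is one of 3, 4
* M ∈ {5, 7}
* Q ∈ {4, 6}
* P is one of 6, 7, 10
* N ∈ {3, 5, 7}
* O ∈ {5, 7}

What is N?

The 7 variables together cover exactly {3, 4, 5, 6, 7, 9, 10} — 7 values for 7 variables — and 9 appears only in R's list, so R = 9.
The 6 still-open variables draw from only 6 values {3, 4, 5, 6, 7, 10}, so each is used; only P can be 10, hence P = 10.
The 5 still-open variables draw from only 5 values {3, 4, 5, 6, 7}, so each is used; only Q can be 6, hence Q = 6.
Among the 4 still-open variables, 4 fits only S (and all 4 values in {3, 4, 5, 7} must be used), so S = 4.
The 3 still-open variables draw from only 3 values {3, 5, 7}, so each is used; only N can be 3, hence N = 3.

3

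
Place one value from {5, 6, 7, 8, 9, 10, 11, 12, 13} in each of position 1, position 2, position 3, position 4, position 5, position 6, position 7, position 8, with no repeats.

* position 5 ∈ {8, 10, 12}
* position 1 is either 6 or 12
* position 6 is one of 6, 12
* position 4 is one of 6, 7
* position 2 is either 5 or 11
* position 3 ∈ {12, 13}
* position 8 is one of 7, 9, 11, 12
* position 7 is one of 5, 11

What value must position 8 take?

9

The 2 variables position 1 and position 6 are confined to {6, 12}, which locks those values in; drop them from position 3, position 4, position 5, position 8.
That leaves position 3 = 13.
position 4 must be 7 (only option left). So position 8 can't be 7.
The 2 variables position 2 and position 7 are confined to {5, 11}, which locks those values in; drop them from position 8.
So position 8 = 9.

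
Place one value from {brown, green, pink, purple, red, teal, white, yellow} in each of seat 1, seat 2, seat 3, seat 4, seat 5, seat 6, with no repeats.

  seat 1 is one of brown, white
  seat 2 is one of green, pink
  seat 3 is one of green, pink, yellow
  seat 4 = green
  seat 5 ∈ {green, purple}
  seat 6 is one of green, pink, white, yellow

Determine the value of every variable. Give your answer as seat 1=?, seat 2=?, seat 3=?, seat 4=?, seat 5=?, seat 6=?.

seat 4 has just one choice, so seat 4 = green. Remove green from seat 2, seat 3, seat 5, seat 6.
seat 5's domain is down to {purple}, so seat 5 = purple.
seat 2's domain is down to {pink}, so seat 2 = pink. Eliminate pink elsewhere: seat 3, seat 6.
seat 3 has just one choice, so seat 3 = yellow. Eliminate yellow elsewhere: seat 6.
seat 6 has just one choice, so seat 6 = white. Remove white from seat 1.
seat 1 must be brown (only option left).

seat 1=brown, seat 2=pink, seat 3=yellow, seat 4=green, seat 5=purple, seat 6=white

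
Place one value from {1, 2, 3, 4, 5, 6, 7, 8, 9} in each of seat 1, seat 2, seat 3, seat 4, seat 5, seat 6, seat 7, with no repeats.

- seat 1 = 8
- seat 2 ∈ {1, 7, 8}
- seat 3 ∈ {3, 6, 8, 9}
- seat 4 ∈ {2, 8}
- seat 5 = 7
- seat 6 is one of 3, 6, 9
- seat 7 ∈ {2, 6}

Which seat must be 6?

seat 1 has just one choice, so seat 1 = 8. Remove 8 from seat 2, seat 3, seat 4.
seat 4 has just one choice, so seat 4 = 2. So seat 7 can't be 2.
So 6 goes to seat 7.

seat 7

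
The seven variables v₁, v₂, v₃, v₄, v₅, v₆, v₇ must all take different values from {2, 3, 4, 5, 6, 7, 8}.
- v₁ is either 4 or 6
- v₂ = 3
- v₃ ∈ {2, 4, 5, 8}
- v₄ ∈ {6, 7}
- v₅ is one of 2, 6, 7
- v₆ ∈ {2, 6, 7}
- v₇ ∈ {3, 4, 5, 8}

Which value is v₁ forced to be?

v₂ must be 3 (only option left). Remove 3 from v₇.
v₄, v₅, v₆ between them cover only {2, 6, 7} — a naked triple. Remove those values from v₁, v₃.
So v₁ = 4.

4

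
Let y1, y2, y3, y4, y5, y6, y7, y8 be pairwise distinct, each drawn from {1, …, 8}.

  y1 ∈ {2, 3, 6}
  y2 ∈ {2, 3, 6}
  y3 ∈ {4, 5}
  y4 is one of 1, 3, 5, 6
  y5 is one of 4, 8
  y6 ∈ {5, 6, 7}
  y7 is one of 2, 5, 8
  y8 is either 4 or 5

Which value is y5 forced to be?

The 8 variables together cover exactly {1, 2, 3, 4, 5, 6, 7, 8} — 8 values for 8 variables — and 1 appears only in y4's list, so y4 = 1.
Among the 7 still-open variables, 7 fits only y6 (and all 7 values in {2, 3, 4, 5, 6, 7, 8} must be used), so y6 = 7.
y3 and y8 between them cover only {4, 5} — a naked pair. Remove those values from y5, y7.
So y5 = 8.

8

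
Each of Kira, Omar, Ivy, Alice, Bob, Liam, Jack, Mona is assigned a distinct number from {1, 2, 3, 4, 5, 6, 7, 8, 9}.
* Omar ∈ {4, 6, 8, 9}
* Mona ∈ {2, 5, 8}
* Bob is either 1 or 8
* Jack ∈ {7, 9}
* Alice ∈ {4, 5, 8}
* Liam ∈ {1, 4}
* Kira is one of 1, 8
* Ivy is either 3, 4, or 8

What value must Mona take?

Kira and Bob between them cover only {1, 8} — a naked pair. Remove those values from Omar, Ivy, Alice, Liam, Mona.
Liam has just one choice, so Liam = 4. So Omar, Ivy, Alice can't be 4.
That leaves Ivy = 3.
Alice's domain is down to {5}, so Alice = 5. Remove 5 from Mona.
So Mona = 2.

2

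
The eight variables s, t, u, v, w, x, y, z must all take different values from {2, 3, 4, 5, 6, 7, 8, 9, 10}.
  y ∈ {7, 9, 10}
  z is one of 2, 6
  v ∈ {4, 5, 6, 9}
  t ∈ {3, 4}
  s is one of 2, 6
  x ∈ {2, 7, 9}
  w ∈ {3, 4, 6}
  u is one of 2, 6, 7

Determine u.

7

The 8 variables together cover exactly {2, 3, 4, 5, 6, 7, 9, 10} — 8 values for 8 variables — and 5 appears only in v's list, so v = 5.
Among the 7 still-open variables, 10 fits only y (and all 7 values in {2, 3, 4, 6, 7, 9, 10} must be used), so y = 10.
The 6 still-open variables together cover exactly {2, 3, 4, 6, 7, 9} — 6 values for 6 variables — and 9 appears only in x's list, so x = 9.
The 5 still-open variables draw from only 5 values {2, 3, 4, 6, 7}, so each is used; only u can be 7, hence u = 7.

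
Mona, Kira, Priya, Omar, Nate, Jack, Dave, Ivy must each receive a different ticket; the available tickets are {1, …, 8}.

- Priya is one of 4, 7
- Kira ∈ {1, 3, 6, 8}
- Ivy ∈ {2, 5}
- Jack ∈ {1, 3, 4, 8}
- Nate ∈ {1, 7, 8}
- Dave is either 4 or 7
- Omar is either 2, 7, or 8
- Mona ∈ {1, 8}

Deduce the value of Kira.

The 8 variables together cover exactly {1, 2, 3, 4, 5, 6, 7, 8} — 8 values for 8 variables — and 5 appears only in Ivy's list, so Ivy = 5.
The 7 still-open variables together cover exactly {1, 2, 3, 4, 6, 7, 8} — 7 values for 7 variables — and 2 appears only in Omar's list, so Omar = 2.
The 6 still-open variables together cover exactly {1, 3, 4, 6, 7, 8} — 6 values for 6 variables — and 6 appears only in Kira's list, so Kira = 6.

6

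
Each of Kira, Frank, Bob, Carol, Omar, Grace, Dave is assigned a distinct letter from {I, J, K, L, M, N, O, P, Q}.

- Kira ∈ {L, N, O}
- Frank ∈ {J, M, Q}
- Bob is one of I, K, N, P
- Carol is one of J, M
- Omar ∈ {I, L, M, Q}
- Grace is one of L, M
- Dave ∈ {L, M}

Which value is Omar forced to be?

I

Grace and Dave between them cover only {L, M} — a naked pair. Remove those values from Kira, Frank, Carol, Omar.
That leaves Carol = J. So Frank can't be J.
Frank has just one choice, so Frank = Q. Eliminate Q elsewhere: Omar.
So Omar = I.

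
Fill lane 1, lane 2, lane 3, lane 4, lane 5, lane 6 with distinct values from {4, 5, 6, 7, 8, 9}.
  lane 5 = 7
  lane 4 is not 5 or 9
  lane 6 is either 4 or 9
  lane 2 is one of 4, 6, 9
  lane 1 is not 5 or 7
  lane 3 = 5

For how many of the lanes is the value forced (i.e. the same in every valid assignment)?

lane 3's domain is down to {5}, so lane 3 = 5.
That leaves lane 5 = 7. So lane 4 can't be 7.
Determined: lane 3=5, lane 5=7. The other lanes each still have more than one consistent value. That makes 2.

2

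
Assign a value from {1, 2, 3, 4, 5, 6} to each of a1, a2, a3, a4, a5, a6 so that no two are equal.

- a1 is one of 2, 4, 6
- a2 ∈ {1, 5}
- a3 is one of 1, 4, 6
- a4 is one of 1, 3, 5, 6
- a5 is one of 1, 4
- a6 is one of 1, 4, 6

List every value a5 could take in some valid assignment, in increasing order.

The 6 variables together cover exactly {1, 2, 3, 4, 5, 6} — 6 values for 6 variables — and 2 appears only in a1's list, so a1 = 2.
The 5 still-open variables together cover exactly {1, 3, 4, 5, 6} — 5 values for 5 variables — and 3 appears only in a4's list, so a4 = 3.
Among the 4 still-open variables, 5 fits only a2 (and all 4 values in {1, 4, 5, 6} must be used), so a2 = 5.
No further eliminations apply; a5 can still be any of 1, 4.

1, 4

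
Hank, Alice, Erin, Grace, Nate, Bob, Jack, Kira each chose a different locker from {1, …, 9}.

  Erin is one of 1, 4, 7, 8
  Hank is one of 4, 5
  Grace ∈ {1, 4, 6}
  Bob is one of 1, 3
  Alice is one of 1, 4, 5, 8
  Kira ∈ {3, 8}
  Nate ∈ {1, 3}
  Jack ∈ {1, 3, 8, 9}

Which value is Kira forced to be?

8

Among the 8 variables, 6 fits only Grace (and all 8 values in {1, 3, 4, 5, 6, 7, 8, 9} must be used), so Grace = 6.
The 7 still-open variables together cover exactly {1, 3, 4, 5, 7, 8, 9} — 7 values for 7 variables — and 7 appears only in Erin's list, so Erin = 7.
The 6 still-open variables draw from only 6 values {1, 3, 4, 5, 8, 9}, so each is used; only Jack can be 9, hence Jack = 9.
Nate and Bob between them cover only {1, 3} — a naked pair. Remove those values from Alice, Kira.
So Kira = 8.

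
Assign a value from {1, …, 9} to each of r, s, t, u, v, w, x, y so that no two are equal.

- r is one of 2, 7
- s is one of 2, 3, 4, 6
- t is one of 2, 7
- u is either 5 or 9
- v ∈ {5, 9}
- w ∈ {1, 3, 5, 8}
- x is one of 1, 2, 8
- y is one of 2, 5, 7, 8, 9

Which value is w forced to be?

The 2 variables r and t are confined to {2, 7}, which locks those values in; drop them from s, x, y.
The 2 variables u and v are confined to {5, 9}, which locks those values in; drop them from w, y.
That leaves y = 8. Eliminate 8 elsewhere: w, x.
x has just one choice, so x = 1. Remove 1 from w.
So w = 3.

3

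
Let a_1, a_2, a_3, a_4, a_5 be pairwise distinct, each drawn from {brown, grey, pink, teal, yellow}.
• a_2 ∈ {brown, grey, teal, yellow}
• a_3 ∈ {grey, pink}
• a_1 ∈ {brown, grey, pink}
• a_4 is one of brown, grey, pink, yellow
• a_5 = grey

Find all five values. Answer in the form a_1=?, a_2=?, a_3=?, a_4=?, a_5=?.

a_5's domain is down to {grey}, so a_5 = grey. Strike grey from a_1, a_2, a_3, a_4.
a_3 has just one choice, so a_3 = pink. So a_1, a_4 can't be pink.
a_1's domain is down to {brown}, so a_1 = brown. So a_2, a_4 can't be brown.
That leaves a_4 = yellow. So a_2 can't be yellow.
That leaves a_2 = teal.

a_1=brown, a_2=teal, a_3=pink, a_4=yellow, a_5=grey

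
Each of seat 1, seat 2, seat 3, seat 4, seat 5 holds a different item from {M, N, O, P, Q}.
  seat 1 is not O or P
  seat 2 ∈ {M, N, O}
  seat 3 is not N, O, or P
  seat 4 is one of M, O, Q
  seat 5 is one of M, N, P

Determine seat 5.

The 5 variables together cover exactly {M, N, O, P, Q} — 5 values for 5 variables — and P appears only in seat 5's list, so seat 5 = P.

P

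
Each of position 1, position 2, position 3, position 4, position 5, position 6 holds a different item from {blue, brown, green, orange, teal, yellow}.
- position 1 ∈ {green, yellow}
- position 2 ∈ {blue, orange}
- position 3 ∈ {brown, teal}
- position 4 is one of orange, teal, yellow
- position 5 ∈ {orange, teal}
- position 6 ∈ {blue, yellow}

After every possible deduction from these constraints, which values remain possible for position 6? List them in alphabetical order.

Among the 6 variables, brown fits only position 3 (and all 6 values in {blue, brown, green, orange, teal, yellow} must be used), so position 3 = brown.
Among the 5 still-open variables, green fits only position 1 (and all 5 values in {blue, green, orange, teal, yellow} must be used), so position 1 = green.
No further eliminations apply; position 6 can still be any of blue, yellow.

blue, yellow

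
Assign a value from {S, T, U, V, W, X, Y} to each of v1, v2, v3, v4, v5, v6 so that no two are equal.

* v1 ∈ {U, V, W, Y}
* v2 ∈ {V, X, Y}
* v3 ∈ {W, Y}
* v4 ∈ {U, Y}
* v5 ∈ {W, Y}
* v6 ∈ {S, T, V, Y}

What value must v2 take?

X

v3 and v5 share exactly the 2 values {W, Y}; by pigeonhole those values go to them, so strike W, Y from v1, v2, v4, v6.
v4 has just one choice, so v4 = U. So v1 can't be U.
That leaves v1 = V. Eliminate V elsewhere: v2, v6.
So v2 = X.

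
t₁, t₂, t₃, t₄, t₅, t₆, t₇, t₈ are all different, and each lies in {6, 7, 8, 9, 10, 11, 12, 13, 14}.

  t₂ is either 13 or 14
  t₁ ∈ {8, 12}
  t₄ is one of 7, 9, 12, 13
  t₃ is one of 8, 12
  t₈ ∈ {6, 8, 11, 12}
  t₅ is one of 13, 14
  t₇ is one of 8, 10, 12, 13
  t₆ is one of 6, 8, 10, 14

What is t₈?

t₁ and t₃ share exactly the 2 values {8, 12}; by pigeonhole those values go to them, so strike 8, 12 from t₄, t₆, t₇, t₈.
t₂ and t₅ share exactly the 2 values {13, 14}; by pigeonhole those values go to them, so strike 13, 14 from t₄, t₆, t₇.
That leaves t₇ = 10. So t₆ can't be 10.
t₆ must be 6 (only option left). Remove 6 from t₈.
So t₈ = 11.

11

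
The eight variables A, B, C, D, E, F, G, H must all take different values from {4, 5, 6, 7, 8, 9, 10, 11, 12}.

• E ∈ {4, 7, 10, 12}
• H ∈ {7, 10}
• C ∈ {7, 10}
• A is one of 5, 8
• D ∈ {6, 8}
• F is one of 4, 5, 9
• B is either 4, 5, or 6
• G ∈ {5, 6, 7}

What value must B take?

The 8 variables together cover exactly {4, 5, 6, 7, 8, 9, 10, 12} — 8 values for 8 variables — and 9 appears only in F's list, so F = 9.
The 7 still-open variables together cover exactly {4, 5, 6, 7, 8, 10, 12} — 7 values for 7 variables — and 12 appears only in E's list, so E = 12.
The 6 still-open variables together cover exactly {4, 5, 6, 7, 8, 10} — 6 values for 6 variables — and 4 appears only in B's list, so B = 4.

4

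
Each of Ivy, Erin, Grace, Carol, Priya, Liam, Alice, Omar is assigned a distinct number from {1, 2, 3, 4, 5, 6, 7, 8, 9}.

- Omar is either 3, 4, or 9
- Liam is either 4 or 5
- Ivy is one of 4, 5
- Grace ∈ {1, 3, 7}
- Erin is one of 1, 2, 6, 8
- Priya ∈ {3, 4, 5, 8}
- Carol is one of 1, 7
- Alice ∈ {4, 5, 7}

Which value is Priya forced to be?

Ivy and Liam share exactly the 2 values {4, 5}; by pigeonhole those values go to them, so strike 4, 5 from Priya, Alice, Omar.
Alice must be 7 (only option left). Remove 7 from Grace, Carol.
That leaves Carol = 1. Strike 1 from Erin, Grace.
That leaves Grace = 3. So Priya, Omar can't be 3.
So Priya = 8.

8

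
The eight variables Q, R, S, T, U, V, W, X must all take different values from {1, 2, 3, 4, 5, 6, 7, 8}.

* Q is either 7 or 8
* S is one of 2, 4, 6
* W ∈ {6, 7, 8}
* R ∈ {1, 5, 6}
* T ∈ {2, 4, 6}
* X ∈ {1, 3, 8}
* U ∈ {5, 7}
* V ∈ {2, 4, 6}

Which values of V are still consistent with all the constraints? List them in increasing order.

The 8 variables draw from only 8 values {1, 2, 3, 4, 5, 6, 7, 8}, so each is used; only X can be 3, hence X = 3.
The 7 still-open variables draw from only 7 values {1, 2, 4, 5, 6, 7, 8}, so each is used; only R can be 1, hence R = 1.
Among the 6 still-open variables, 5 fits only U (and all 6 values in {2, 4, 5, 6, 7, 8} must be used), so U = 5.
S, T, V share exactly the 3 values {2, 4, 6}; by pigeonhole those values go to them, so strike 2, 4, 6 from W.
No further eliminations apply; V can still be any of 2, 4, 6.

2, 4, 6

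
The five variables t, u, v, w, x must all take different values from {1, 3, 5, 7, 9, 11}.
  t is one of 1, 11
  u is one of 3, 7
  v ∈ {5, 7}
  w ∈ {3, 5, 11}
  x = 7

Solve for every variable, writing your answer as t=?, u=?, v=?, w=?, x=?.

t=1, u=3, v=5, w=11, x=7

x must be 7 (only option left). So u, v can't be 7.
u must be 3 (only option left). Remove 3 from w.
v must be 5 (only option left). Remove 5 from w.
w's domain is down to {11}, so w = 11. Remove 11 from t.
t's domain is down to {1}, so t = 1.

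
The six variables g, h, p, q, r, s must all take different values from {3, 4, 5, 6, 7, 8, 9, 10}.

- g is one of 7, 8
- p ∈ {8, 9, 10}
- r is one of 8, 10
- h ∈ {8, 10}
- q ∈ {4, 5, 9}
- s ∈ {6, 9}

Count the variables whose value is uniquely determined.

3

The 2 variables h and r are confined to {8, 10}, which locks those values in; drop them from g, p.
g has just one choice, so g = 7.
p's domain is down to {9}, so p = 9. Eliminate 9 elsewhere: q, s.
s has just one choice, so s = 6.
Determined: g=7, p=9, s=6. The other variables each still have more than one consistent value. That makes 3.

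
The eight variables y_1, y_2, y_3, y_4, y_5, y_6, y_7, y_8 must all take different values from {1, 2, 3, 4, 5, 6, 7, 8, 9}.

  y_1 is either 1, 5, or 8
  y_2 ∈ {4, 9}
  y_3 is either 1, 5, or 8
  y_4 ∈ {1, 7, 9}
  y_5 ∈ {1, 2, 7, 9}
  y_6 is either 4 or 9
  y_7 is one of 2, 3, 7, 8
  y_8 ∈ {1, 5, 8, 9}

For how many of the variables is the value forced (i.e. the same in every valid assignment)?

The 8 variables draw from only 8 values {1, 2, 3, 4, 5, 7, 8, 9}, so each is used; only y_7 can be 3, hence y_7 = 3.
The 7 still-open variables together cover exactly {1, 2, 4, 5, 7, 8, 9} — 7 values for 7 variables — and 2 appears only in y_5's list, so y_5 = 2.
The 6 still-open variables together cover exactly {1, 4, 5, 7, 8, 9} — 6 values for 6 variables — and 7 appears only in y_4's list, so y_4 = 7.
The 2 variables y_2 and y_6 are confined to {4, 9}, which locks those values in; drop them from y_8.
Determined: y_4=7, y_5=2, y_7=3. The other variables each still have more than one consistent value. That makes 3.

3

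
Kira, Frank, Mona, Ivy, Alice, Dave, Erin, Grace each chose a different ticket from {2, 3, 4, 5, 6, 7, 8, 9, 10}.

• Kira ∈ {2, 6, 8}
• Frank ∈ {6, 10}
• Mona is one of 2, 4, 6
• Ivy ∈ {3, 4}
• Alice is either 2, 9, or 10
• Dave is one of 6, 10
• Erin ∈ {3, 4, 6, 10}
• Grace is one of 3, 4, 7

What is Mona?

2

Among the 8 variables, 7 fits only Grace (and all 8 values in {2, 3, 4, 6, 7, 8, 9, 10} must be used), so Grace = 7.
The 7 still-open variables draw from only 7 values {2, 3, 4, 6, 8, 9, 10}, so each is used; only Kira can be 8, hence Kira = 8.
Among the 6 still-open variables, 9 fits only Alice (and all 6 values in {2, 3, 4, 6, 9, 10} must be used), so Alice = 9.
The 5 still-open variables draw from only 5 values {2, 3, 4, 6, 10}, so each is used; only Mona can be 2, hence Mona = 2.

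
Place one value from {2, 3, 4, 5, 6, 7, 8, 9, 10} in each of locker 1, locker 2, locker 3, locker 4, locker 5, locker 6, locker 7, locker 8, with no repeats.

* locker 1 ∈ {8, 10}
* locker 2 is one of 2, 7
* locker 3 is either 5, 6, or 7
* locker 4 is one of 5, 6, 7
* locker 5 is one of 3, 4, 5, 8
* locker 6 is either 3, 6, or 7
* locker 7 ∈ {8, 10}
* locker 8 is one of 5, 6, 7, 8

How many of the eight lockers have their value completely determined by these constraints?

3

The 8 variables together cover exactly {2, 3, 4, 5, 6, 7, 8, 10} — 8 values for 8 variables — and 2 appears only in locker 2's list, so locker 2 = 2.
The 7 still-open variables together cover exactly {3, 4, 5, 6, 7, 8, 10} — 7 values for 7 variables — and 4 appears only in locker 5's list, so locker 5 = 4.
The 6 still-open variables draw from only 6 values {3, 5, 6, 7, 8, 10}, so each is used; only locker 6 can be 3, hence locker 6 = 3.
locker 1 and locker 7 between them cover only {8, 10} — a naked pair. Remove those values from locker 8.
Determined: locker 2=2, locker 5=4, locker 6=3. The other lockers each still have more than one consistent value. That makes 3.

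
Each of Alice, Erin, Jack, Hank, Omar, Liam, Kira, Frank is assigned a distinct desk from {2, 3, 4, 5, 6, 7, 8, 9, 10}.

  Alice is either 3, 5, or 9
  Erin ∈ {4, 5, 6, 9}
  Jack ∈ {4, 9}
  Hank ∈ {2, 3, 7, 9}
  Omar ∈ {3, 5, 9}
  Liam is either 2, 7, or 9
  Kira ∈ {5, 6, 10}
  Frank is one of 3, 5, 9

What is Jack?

4

The 8 variables together cover exactly {2, 3, 4, 5, 6, 7, 9, 10} — 8 values for 8 variables — and 10 appears only in Kira's list, so Kira = 10.
Among the 7 still-open variables, 6 fits only Erin (and all 7 values in {2, 3, 4, 5, 6, 7, 9} must be used), so Erin = 6.
The 6 still-open variables draw from only 6 values {2, 3, 4, 5, 7, 9}, so each is used; only Jack can be 4, hence Jack = 4.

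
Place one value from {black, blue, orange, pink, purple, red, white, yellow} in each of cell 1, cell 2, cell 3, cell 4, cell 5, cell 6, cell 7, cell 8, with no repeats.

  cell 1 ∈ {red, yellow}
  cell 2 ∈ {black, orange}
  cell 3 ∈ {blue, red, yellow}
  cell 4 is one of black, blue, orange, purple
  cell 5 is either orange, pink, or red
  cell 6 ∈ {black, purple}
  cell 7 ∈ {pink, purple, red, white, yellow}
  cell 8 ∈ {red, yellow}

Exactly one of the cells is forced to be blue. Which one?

cell 3

Among the 8 variables, white fits only cell 7 (and all 8 values in {black, blue, orange, pink, purple, red, white, yellow} must be used), so cell 7 = white.
The 7 still-open variables together cover exactly {black, blue, orange, pink, purple, red, yellow} — 7 values for 7 variables — and pink appears only in cell 5's list, so cell 5 = pink.
cell 1 and cell 8 share exactly the 2 values {red, yellow}; by pigeonhole those values go to them, so strike red, yellow from cell 3.
So blue goes to cell 3.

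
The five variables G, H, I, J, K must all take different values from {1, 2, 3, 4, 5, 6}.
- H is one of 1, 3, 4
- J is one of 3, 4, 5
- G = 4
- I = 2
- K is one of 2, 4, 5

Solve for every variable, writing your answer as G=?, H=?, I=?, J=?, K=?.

G=4, H=1, I=2, J=3, K=5

G's domain is down to {4}, so G = 4. Strike 4 from H, J, K.
I must be 2 (only option left). Remove 2 from K.
K must be 5 (only option left). Remove 5 from J.
J has just one choice, so J = 3. Strike 3 from H.
H has just one choice, so H = 1.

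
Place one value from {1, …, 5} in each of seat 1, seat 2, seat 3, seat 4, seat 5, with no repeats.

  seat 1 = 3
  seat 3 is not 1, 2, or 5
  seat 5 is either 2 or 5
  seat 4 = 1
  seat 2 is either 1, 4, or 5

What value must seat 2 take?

seat 1's domain is down to {3}, so seat 1 = 3. Strike 3 from seat 3.
That leaves seat 3 = 4. Strike 4 from seat 2.
seat 4 has just one choice, so seat 4 = 1. Remove 1 from seat 2.
So seat 2 = 5.

5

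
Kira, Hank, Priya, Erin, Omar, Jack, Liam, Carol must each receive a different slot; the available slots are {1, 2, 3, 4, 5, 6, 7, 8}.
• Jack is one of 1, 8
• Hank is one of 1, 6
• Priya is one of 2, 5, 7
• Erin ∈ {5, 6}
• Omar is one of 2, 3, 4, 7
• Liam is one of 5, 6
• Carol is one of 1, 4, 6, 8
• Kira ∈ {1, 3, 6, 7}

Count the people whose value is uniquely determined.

Erin and Liam between them cover only {5, 6} — a naked pair. Remove those values from Kira, Hank, Priya, Carol.
Hank's domain is down to {1}, so Hank = 1. So Kira, Jack, Carol can't be 1.
That leaves Jack = 8. Eliminate 8 elsewhere: Carol.
Carol has just one choice, so Carol = 4. Remove 4 from Omar.
Determined: Hank=1, Jack=8, Carol=4. The other people each still have more than one consistent value. That makes 3.

3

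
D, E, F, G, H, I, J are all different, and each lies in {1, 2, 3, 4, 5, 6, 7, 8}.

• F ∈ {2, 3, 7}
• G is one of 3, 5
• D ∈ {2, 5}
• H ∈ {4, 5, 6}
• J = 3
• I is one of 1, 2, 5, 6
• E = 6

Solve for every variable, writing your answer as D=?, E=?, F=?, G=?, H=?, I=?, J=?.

E has just one choice, so E = 6. Strike 6 from H, I.
J's domain is down to {3}, so J = 3. Strike 3 from F, G.
G has just one choice, so G = 5. Strike 5 from D, H, I.
H must be 4 (only option left).
D must be 2 (only option left). So F, I can't be 2.
That leaves F = 7.
That leaves I = 1.

D=2, E=6, F=7, G=5, H=4, I=1, J=3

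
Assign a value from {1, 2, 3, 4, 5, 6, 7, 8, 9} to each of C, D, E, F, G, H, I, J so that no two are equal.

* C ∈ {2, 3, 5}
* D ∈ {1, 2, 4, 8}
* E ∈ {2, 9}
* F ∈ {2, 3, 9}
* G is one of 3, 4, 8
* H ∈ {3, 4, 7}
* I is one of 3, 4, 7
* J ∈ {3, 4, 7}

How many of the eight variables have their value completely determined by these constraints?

The 8 variables draw from only 8 values {1, 2, 3, 4, 5, 7, 8, 9}, so each is used; only D can be 1, hence D = 1.
The 7 still-open variables draw from only 7 values {2, 3, 4, 5, 7, 8, 9}, so each is used; only C can be 5, hence C = 5.
The 6 still-open variables draw from only 6 values {2, 3, 4, 7, 8, 9}, so each is used; only G can be 8, hence G = 8.
H, I, J share exactly the 3 values {3, 4, 7}; by pigeonhole those values go to them, so strike 3, 4, 7 from F.
Determined: C=5, D=1, G=8. The other variables each still have more than one consistent value. That makes 3.

3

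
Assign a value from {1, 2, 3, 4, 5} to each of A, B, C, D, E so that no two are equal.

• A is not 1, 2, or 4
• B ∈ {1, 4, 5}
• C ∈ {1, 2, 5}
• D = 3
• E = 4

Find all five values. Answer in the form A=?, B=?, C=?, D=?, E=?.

A=5, B=1, C=2, D=3, E=4

D has just one choice, so D = 3. Remove 3 from A.
E must be 4 (only option left). So B can't be 4.
A must be 5 (only option left). Remove 5 from B, C.
B has just one choice, so B = 1. Eliminate 1 elsewhere: C.
That leaves C = 2.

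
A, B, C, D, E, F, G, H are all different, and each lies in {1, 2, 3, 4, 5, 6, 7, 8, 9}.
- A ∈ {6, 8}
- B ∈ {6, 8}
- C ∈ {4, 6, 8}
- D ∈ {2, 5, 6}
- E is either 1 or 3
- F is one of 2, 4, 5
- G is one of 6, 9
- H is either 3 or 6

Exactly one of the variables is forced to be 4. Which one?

Among the 8 variables, 1 fits only E (and all 8 values in {1, 2, 3, 4, 5, 6, 8, 9} must be used), so E = 1.
The 7 still-open variables draw from only 7 values {2, 3, 4, 5, 6, 8, 9}, so each is used; only H can be 3, hence H = 3.
The 6 still-open variables draw from only 6 values {2, 4, 5, 6, 8, 9}, so each is used; only G can be 9, hence G = 9.
A and B share exactly the 2 values {6, 8}; by pigeonhole those values go to them, so strike 6, 8 from C, D.
So 4 goes to C.

C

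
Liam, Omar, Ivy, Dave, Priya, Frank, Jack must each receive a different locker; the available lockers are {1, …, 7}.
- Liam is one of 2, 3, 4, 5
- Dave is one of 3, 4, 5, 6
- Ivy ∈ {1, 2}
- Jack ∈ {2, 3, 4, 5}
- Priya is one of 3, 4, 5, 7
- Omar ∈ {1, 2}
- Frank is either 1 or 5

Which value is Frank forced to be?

Among the 7 variables, 6 fits only Dave (and all 7 values in {1, 2, 3, 4, 5, 6, 7} must be used), so Dave = 6.
Among the 6 still-open variables, 7 fits only Priya (and all 6 values in {1, 2, 3, 4, 5, 7} must be used), so Priya = 7.
Omar and Ivy between them cover only {1, 2} — a naked pair. Remove those values from Liam, Frank, Jack.
So Frank = 5.

5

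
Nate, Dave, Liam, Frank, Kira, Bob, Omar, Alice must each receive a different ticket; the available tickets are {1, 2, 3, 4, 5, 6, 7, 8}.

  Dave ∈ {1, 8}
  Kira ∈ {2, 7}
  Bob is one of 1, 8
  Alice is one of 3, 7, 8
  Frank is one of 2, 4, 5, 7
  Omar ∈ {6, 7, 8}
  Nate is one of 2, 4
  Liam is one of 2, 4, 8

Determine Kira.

7

Among the 8 variables, 3 fits only Alice (and all 8 values in {1, 2, 3, 4, 5, 6, 7, 8} must be used), so Alice = 3.
Among the 7 still-open variables, 5 fits only Frank (and all 7 values in {1, 2, 4, 5, 6, 7, 8} must be used), so Frank = 5.
The 6 still-open variables draw from only 6 values {1, 2, 4, 6, 7, 8}, so each is used; only Omar can be 6, hence Omar = 6.
The 5 still-open variables together cover exactly {1, 2, 4, 7, 8} — 5 values for 5 variables — and 7 appears only in Kira's list, so Kira = 7.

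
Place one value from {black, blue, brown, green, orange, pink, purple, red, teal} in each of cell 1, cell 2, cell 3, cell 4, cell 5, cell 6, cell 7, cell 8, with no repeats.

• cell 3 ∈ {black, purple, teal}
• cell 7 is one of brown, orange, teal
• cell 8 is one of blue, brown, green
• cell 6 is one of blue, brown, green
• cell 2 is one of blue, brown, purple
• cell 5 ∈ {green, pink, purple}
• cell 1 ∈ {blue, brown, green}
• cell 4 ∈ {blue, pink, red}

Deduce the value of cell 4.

cell 1, cell 6, cell 8 between them cover only {blue, brown, green} — a naked triple. Remove those values from cell 2, cell 4, cell 5, cell 7.
cell 2's domain is down to {purple}, so cell 2 = purple. Eliminate purple elsewhere: cell 3, cell 5.
cell 5's domain is down to {pink}, so cell 5 = pink. Remove pink from cell 4.
So cell 4 = red.

red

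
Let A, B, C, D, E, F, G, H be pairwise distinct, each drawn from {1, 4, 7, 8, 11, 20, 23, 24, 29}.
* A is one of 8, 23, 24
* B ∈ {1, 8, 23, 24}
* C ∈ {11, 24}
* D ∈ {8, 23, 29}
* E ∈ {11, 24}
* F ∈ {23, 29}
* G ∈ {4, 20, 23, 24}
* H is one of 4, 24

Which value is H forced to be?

4

The 8 variables together cover exactly {1, 4, 8, 11, 20, 23, 24, 29} — 8 values for 8 variables — and 1 appears only in B's list, so B = 1.
The 7 still-open variables together cover exactly {4, 8, 11, 20, 23, 24, 29} — 7 values for 7 variables — and 20 appears only in G's list, so G = 20.
Among the 6 still-open variables, 4 fits only H (and all 6 values in {4, 8, 11, 23, 24, 29} must be used), so H = 4.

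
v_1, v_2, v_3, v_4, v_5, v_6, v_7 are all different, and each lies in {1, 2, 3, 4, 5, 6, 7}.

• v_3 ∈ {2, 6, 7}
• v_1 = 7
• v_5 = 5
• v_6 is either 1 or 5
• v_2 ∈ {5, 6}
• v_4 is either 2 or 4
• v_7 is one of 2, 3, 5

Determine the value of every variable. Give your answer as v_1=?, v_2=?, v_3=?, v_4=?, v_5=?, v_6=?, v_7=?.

v_1=7, v_2=6, v_3=2, v_4=4, v_5=5, v_6=1, v_7=3

v_1 must be 7 (only option left). So v_3 can't be 7.
That leaves v_5 = 5. So v_2, v_6, v_7 can't be 5.
v_6 must be 1 (only option left).
v_2 has just one choice, so v_2 = 6. Eliminate 6 elsewhere: v_3.
v_3's domain is down to {2}, so v_3 = 2. Remove 2 from v_4, v_7.
v_4's domain is down to {4}, so v_4 = 4.
That leaves v_7 = 3.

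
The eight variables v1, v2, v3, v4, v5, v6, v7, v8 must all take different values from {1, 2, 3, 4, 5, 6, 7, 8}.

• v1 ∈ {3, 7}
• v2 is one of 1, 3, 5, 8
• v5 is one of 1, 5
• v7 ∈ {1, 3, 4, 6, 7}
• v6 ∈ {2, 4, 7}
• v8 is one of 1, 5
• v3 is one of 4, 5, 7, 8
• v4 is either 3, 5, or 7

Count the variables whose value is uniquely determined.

4

The 8 variables together cover exactly {1, 2, 3, 4, 5, 6, 7, 8} — 8 values for 8 variables — and 2 appears only in v6's list, so v6 = 2.
The 7 still-open variables together cover exactly {1, 3, 4, 5, 6, 7, 8} — 7 values for 7 variables — and 6 appears only in v7's list, so v7 = 6.
The 6 still-open variables together cover exactly {1, 3, 4, 5, 7, 8} — 6 values for 6 variables — and 4 appears only in v3's list, so v3 = 4.
Among the 5 still-open variables, 8 fits only v2 (and all 5 values in {1, 3, 5, 7, 8} must be used), so v2 = 8.
v5 and v8 between them cover only {1, 5} — a naked pair. Remove those values from v4.
Determined: v2=8, v3=4, v6=2, v7=6. The other variables each still have more than one consistent value. That makes 4.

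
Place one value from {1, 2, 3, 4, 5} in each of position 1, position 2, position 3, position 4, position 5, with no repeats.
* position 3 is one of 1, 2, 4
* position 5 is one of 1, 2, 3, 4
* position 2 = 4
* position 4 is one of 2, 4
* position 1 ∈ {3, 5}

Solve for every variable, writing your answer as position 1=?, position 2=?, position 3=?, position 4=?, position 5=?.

position 2 must be 4 (only option left). Strike 4 from position 3, position 4, position 5.
position 4 must be 2 (only option left). Strike 2 from position 3, position 5.
position 3 has just one choice, so position 3 = 1. So position 5 can't be 1.
position 5 must be 3 (only option left). So position 1 can't be 3.
That leaves position 1 = 5.

position 1=5, position 2=4, position 3=1, position 4=2, position 5=3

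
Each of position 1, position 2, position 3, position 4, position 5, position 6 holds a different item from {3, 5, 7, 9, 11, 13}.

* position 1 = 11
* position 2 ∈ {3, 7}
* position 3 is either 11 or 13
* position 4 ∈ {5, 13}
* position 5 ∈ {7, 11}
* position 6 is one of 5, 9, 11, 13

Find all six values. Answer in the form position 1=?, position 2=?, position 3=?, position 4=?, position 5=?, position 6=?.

position 1=11, position 2=3, position 3=13, position 4=5, position 5=7, position 6=9

position 1's domain is down to {11}, so position 1 = 11. Eliminate 11 elsewhere: position 3, position 5, position 6.
position 3 has just one choice, so position 3 = 13. Remove 13 from position 4, position 6.
That leaves position 4 = 5. Remove 5 from position 6.
That leaves position 5 = 7. So position 2 can't be 7.
That leaves position 6 = 9.
That leaves position 2 = 3.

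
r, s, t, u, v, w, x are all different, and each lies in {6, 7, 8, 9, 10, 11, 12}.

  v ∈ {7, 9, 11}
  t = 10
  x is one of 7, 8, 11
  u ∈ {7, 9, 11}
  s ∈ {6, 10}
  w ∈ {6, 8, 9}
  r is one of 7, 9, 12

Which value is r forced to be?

12

t's domain is down to {10}, so t = 10. So s can't be 10.
s's domain is down to {6}, so s = 6. So w can't be 6.
The 5 still-open variables together cover exactly {7, 8, 9, 11, 12} — 5 values for 5 variables — and 12 appears only in r's list, so r = 12.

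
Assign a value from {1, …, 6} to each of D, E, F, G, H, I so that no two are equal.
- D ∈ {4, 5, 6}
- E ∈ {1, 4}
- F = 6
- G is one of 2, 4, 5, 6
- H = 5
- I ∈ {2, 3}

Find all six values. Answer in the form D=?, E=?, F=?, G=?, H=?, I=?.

D=4, E=1, F=6, G=2, H=5, I=3

F's domain is down to {6}, so F = 6. Strike 6 from D, G.
H must be 5 (only option left). Remove 5 from D, G.
D's domain is down to {4}, so D = 4. Remove 4 from E, G.
E has just one choice, so E = 1.
G has just one choice, so G = 2. Eliminate 2 elsewhere: I.
I has just one choice, so I = 3.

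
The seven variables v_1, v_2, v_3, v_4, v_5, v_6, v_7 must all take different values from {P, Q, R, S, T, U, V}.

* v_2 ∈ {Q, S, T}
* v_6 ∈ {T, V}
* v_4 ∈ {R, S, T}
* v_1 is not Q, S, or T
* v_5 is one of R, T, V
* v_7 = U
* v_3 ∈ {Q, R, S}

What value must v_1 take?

P

v_7 must be U (only option left). Strike U from v_1.
Among the 6 still-open variables, P fits only v_1 (and all 6 values in {P, Q, R, S, T, V} must be used), so v_1 = P.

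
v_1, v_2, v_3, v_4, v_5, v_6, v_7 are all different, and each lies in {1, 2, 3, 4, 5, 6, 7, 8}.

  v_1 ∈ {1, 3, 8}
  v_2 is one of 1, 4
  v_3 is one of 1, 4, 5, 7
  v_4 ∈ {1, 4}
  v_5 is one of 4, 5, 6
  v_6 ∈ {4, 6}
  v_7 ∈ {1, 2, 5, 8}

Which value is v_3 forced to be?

7

v_2 and v_4 between them cover only {1, 4} — a naked pair. Remove those values from v_1, v_3, v_5, v_6, v_7.
v_6 must be 6 (only option left). Strike 6 from v_5.
v_5 has just one choice, so v_5 = 5. Remove 5 from v_3, v_7.
So v_3 = 7.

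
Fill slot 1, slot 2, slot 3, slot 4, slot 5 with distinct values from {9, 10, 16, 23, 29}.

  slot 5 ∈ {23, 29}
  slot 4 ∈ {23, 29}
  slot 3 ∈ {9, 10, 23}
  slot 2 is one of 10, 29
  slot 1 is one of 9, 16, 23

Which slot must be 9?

slot 3

The 5 variables draw from only 5 values {9, 10, 16, 23, 29}, so each is used; only slot 1 can be 16, hence slot 1 = 16.
The 4 still-open variables together cover exactly {9, 10, 23, 29} — 4 values for 4 variables — and 9 appears only in slot 3's list, so slot 3 = 9.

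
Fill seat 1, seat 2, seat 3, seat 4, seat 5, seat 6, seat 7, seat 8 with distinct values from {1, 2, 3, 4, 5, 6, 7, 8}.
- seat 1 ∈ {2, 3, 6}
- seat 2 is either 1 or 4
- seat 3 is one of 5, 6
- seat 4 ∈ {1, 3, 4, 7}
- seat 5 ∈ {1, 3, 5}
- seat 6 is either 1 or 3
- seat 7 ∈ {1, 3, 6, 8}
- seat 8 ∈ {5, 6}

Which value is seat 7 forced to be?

8

The 8 variables together cover exactly {1, 2, 3, 4, 5, 6, 7, 8} — 8 values for 8 variables — and 2 appears only in seat 1's list, so seat 1 = 2.
Among the 7 still-open variables, 7 fits only seat 4 (and all 7 values in {1, 3, 4, 5, 6, 7, 8} must be used), so seat 4 = 7.
The 6 still-open variables draw from only 6 values {1, 3, 4, 5, 6, 8}, so each is used; only seat 2 can be 4, hence seat 2 = 4.
Among the 5 still-open variables, 8 fits only seat 7 (and all 5 values in {1, 3, 5, 6, 8} must be used), so seat 7 = 8.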